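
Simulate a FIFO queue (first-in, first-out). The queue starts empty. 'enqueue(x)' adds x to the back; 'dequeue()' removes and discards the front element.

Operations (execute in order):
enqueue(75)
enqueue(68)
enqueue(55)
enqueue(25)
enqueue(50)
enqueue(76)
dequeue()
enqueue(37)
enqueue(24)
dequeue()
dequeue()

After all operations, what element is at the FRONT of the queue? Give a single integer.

Answer: 25

Derivation:
enqueue(75): queue = [75]
enqueue(68): queue = [75, 68]
enqueue(55): queue = [75, 68, 55]
enqueue(25): queue = [75, 68, 55, 25]
enqueue(50): queue = [75, 68, 55, 25, 50]
enqueue(76): queue = [75, 68, 55, 25, 50, 76]
dequeue(): queue = [68, 55, 25, 50, 76]
enqueue(37): queue = [68, 55, 25, 50, 76, 37]
enqueue(24): queue = [68, 55, 25, 50, 76, 37, 24]
dequeue(): queue = [55, 25, 50, 76, 37, 24]
dequeue(): queue = [25, 50, 76, 37, 24]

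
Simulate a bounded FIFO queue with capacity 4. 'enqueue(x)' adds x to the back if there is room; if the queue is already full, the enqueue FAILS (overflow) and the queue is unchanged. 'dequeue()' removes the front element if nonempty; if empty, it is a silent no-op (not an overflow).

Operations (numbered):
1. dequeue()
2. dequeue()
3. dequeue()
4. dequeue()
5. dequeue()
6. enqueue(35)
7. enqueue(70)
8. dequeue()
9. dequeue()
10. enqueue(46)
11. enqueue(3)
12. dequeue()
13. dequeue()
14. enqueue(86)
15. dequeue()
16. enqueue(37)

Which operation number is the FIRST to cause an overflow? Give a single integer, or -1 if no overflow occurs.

Answer: -1

Derivation:
1. dequeue(): empty, no-op, size=0
2. dequeue(): empty, no-op, size=0
3. dequeue(): empty, no-op, size=0
4. dequeue(): empty, no-op, size=0
5. dequeue(): empty, no-op, size=0
6. enqueue(35): size=1
7. enqueue(70): size=2
8. dequeue(): size=1
9. dequeue(): size=0
10. enqueue(46): size=1
11. enqueue(3): size=2
12. dequeue(): size=1
13. dequeue(): size=0
14. enqueue(86): size=1
15. dequeue(): size=0
16. enqueue(37): size=1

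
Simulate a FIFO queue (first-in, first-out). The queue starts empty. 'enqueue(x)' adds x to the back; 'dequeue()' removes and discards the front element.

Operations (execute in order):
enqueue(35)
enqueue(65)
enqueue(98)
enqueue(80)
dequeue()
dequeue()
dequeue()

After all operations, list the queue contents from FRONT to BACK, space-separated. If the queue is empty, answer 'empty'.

enqueue(35): [35]
enqueue(65): [35, 65]
enqueue(98): [35, 65, 98]
enqueue(80): [35, 65, 98, 80]
dequeue(): [65, 98, 80]
dequeue(): [98, 80]
dequeue(): [80]

Answer: 80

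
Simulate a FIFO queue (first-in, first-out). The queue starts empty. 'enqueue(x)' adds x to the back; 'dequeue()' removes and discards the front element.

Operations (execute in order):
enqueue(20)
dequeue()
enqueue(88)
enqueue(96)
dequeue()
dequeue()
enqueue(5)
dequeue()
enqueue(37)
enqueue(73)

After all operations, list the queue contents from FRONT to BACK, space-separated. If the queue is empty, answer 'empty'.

Answer: 37 73

Derivation:
enqueue(20): [20]
dequeue(): []
enqueue(88): [88]
enqueue(96): [88, 96]
dequeue(): [96]
dequeue(): []
enqueue(5): [5]
dequeue(): []
enqueue(37): [37]
enqueue(73): [37, 73]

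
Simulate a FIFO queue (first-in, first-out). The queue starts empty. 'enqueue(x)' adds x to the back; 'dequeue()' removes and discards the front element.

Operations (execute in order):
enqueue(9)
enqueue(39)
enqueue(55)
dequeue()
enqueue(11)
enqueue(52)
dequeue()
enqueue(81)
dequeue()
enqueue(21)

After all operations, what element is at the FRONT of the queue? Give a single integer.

Answer: 11

Derivation:
enqueue(9): queue = [9]
enqueue(39): queue = [9, 39]
enqueue(55): queue = [9, 39, 55]
dequeue(): queue = [39, 55]
enqueue(11): queue = [39, 55, 11]
enqueue(52): queue = [39, 55, 11, 52]
dequeue(): queue = [55, 11, 52]
enqueue(81): queue = [55, 11, 52, 81]
dequeue(): queue = [11, 52, 81]
enqueue(21): queue = [11, 52, 81, 21]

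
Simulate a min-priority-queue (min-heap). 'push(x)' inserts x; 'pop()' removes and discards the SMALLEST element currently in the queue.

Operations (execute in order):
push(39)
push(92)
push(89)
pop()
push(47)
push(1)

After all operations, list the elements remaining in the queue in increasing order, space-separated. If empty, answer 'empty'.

Answer: 1 47 89 92

Derivation:
push(39): heap contents = [39]
push(92): heap contents = [39, 92]
push(89): heap contents = [39, 89, 92]
pop() → 39: heap contents = [89, 92]
push(47): heap contents = [47, 89, 92]
push(1): heap contents = [1, 47, 89, 92]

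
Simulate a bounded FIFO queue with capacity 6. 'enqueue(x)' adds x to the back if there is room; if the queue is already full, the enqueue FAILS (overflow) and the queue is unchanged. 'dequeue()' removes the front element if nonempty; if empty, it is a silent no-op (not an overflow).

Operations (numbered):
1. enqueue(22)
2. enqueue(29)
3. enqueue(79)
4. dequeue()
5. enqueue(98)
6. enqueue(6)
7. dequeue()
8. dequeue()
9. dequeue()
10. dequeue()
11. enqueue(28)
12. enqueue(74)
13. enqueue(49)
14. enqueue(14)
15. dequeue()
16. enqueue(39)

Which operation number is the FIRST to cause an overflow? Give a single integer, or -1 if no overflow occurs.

1. enqueue(22): size=1
2. enqueue(29): size=2
3. enqueue(79): size=3
4. dequeue(): size=2
5. enqueue(98): size=3
6. enqueue(6): size=4
7. dequeue(): size=3
8. dequeue(): size=2
9. dequeue(): size=1
10. dequeue(): size=0
11. enqueue(28): size=1
12. enqueue(74): size=2
13. enqueue(49): size=3
14. enqueue(14): size=4
15. dequeue(): size=3
16. enqueue(39): size=4

Answer: -1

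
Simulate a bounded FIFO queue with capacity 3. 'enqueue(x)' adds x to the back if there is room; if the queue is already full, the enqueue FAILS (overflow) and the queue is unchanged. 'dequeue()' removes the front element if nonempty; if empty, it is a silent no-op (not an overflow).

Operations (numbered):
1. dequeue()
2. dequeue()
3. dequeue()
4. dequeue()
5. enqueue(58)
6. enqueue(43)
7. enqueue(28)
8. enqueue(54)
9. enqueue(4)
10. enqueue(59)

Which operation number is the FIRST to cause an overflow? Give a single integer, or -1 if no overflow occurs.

1. dequeue(): empty, no-op, size=0
2. dequeue(): empty, no-op, size=0
3. dequeue(): empty, no-op, size=0
4. dequeue(): empty, no-op, size=0
5. enqueue(58): size=1
6. enqueue(43): size=2
7. enqueue(28): size=3
8. enqueue(54): size=3=cap → OVERFLOW (fail)
9. enqueue(4): size=3=cap → OVERFLOW (fail)
10. enqueue(59): size=3=cap → OVERFLOW (fail)

Answer: 8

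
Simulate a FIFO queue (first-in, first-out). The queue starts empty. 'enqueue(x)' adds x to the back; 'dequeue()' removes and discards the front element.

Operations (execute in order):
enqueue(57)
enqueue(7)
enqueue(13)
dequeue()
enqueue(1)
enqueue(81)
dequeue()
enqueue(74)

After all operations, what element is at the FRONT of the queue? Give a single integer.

enqueue(57): queue = [57]
enqueue(7): queue = [57, 7]
enqueue(13): queue = [57, 7, 13]
dequeue(): queue = [7, 13]
enqueue(1): queue = [7, 13, 1]
enqueue(81): queue = [7, 13, 1, 81]
dequeue(): queue = [13, 1, 81]
enqueue(74): queue = [13, 1, 81, 74]

Answer: 13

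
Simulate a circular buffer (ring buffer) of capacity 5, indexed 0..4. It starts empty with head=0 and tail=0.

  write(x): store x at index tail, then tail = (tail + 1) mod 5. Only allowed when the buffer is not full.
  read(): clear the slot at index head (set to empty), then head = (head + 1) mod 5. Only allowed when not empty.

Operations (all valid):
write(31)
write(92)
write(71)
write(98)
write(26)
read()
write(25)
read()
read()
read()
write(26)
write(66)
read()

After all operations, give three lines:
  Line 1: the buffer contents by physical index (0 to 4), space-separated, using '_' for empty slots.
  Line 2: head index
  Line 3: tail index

Answer: 25 26 66 _ _
0
3

Derivation:
write(31): buf=[31 _ _ _ _], head=0, tail=1, size=1
write(92): buf=[31 92 _ _ _], head=0, tail=2, size=2
write(71): buf=[31 92 71 _ _], head=0, tail=3, size=3
write(98): buf=[31 92 71 98 _], head=0, tail=4, size=4
write(26): buf=[31 92 71 98 26], head=0, tail=0, size=5
read(): buf=[_ 92 71 98 26], head=1, tail=0, size=4
write(25): buf=[25 92 71 98 26], head=1, tail=1, size=5
read(): buf=[25 _ 71 98 26], head=2, tail=1, size=4
read(): buf=[25 _ _ 98 26], head=3, tail=1, size=3
read(): buf=[25 _ _ _ 26], head=4, tail=1, size=2
write(26): buf=[25 26 _ _ 26], head=4, tail=2, size=3
write(66): buf=[25 26 66 _ 26], head=4, tail=3, size=4
read(): buf=[25 26 66 _ _], head=0, tail=3, size=3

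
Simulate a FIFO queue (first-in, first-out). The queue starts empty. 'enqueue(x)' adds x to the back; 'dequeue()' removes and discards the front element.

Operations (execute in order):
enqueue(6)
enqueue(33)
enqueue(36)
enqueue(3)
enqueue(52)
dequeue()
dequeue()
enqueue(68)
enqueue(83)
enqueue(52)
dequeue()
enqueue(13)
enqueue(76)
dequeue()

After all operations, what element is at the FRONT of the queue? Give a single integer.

Answer: 52

Derivation:
enqueue(6): queue = [6]
enqueue(33): queue = [6, 33]
enqueue(36): queue = [6, 33, 36]
enqueue(3): queue = [6, 33, 36, 3]
enqueue(52): queue = [6, 33, 36, 3, 52]
dequeue(): queue = [33, 36, 3, 52]
dequeue(): queue = [36, 3, 52]
enqueue(68): queue = [36, 3, 52, 68]
enqueue(83): queue = [36, 3, 52, 68, 83]
enqueue(52): queue = [36, 3, 52, 68, 83, 52]
dequeue(): queue = [3, 52, 68, 83, 52]
enqueue(13): queue = [3, 52, 68, 83, 52, 13]
enqueue(76): queue = [3, 52, 68, 83, 52, 13, 76]
dequeue(): queue = [52, 68, 83, 52, 13, 76]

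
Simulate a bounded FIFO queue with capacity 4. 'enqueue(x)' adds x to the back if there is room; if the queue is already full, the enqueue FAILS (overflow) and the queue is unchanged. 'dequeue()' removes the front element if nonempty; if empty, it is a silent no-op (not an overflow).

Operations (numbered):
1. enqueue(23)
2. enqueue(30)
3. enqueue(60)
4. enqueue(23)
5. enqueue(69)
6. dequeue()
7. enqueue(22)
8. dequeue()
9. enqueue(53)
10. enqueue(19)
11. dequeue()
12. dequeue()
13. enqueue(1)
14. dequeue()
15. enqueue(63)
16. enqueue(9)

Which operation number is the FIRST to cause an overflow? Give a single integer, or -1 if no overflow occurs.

1. enqueue(23): size=1
2. enqueue(30): size=2
3. enqueue(60): size=3
4. enqueue(23): size=4
5. enqueue(69): size=4=cap → OVERFLOW (fail)
6. dequeue(): size=3
7. enqueue(22): size=4
8. dequeue(): size=3
9. enqueue(53): size=4
10. enqueue(19): size=4=cap → OVERFLOW (fail)
11. dequeue(): size=3
12. dequeue(): size=2
13. enqueue(1): size=3
14. dequeue(): size=2
15. enqueue(63): size=3
16. enqueue(9): size=4

Answer: 5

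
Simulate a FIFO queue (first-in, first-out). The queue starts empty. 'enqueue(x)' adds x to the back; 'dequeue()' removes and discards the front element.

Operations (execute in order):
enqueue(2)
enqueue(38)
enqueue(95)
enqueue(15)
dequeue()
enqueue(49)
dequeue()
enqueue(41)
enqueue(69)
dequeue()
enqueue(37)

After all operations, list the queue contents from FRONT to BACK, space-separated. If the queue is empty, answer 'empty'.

Answer: 15 49 41 69 37

Derivation:
enqueue(2): [2]
enqueue(38): [2, 38]
enqueue(95): [2, 38, 95]
enqueue(15): [2, 38, 95, 15]
dequeue(): [38, 95, 15]
enqueue(49): [38, 95, 15, 49]
dequeue(): [95, 15, 49]
enqueue(41): [95, 15, 49, 41]
enqueue(69): [95, 15, 49, 41, 69]
dequeue(): [15, 49, 41, 69]
enqueue(37): [15, 49, 41, 69, 37]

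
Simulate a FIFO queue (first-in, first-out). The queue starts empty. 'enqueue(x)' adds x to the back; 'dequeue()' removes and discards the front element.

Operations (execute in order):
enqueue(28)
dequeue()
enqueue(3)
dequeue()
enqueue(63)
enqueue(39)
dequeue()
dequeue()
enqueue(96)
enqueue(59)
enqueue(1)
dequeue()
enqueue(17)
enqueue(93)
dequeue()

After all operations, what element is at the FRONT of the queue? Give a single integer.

Answer: 1

Derivation:
enqueue(28): queue = [28]
dequeue(): queue = []
enqueue(3): queue = [3]
dequeue(): queue = []
enqueue(63): queue = [63]
enqueue(39): queue = [63, 39]
dequeue(): queue = [39]
dequeue(): queue = []
enqueue(96): queue = [96]
enqueue(59): queue = [96, 59]
enqueue(1): queue = [96, 59, 1]
dequeue(): queue = [59, 1]
enqueue(17): queue = [59, 1, 17]
enqueue(93): queue = [59, 1, 17, 93]
dequeue(): queue = [1, 17, 93]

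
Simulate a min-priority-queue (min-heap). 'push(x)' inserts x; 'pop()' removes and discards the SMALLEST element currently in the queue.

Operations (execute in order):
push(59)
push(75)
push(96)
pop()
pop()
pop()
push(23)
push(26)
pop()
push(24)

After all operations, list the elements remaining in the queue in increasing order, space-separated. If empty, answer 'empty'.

push(59): heap contents = [59]
push(75): heap contents = [59, 75]
push(96): heap contents = [59, 75, 96]
pop() → 59: heap contents = [75, 96]
pop() → 75: heap contents = [96]
pop() → 96: heap contents = []
push(23): heap contents = [23]
push(26): heap contents = [23, 26]
pop() → 23: heap contents = [26]
push(24): heap contents = [24, 26]

Answer: 24 26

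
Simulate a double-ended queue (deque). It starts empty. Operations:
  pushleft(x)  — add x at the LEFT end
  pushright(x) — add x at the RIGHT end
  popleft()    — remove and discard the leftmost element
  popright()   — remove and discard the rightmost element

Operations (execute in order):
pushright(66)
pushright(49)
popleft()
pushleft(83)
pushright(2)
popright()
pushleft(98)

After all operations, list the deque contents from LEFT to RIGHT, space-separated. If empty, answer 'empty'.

pushright(66): [66]
pushright(49): [66, 49]
popleft(): [49]
pushleft(83): [83, 49]
pushright(2): [83, 49, 2]
popright(): [83, 49]
pushleft(98): [98, 83, 49]

Answer: 98 83 49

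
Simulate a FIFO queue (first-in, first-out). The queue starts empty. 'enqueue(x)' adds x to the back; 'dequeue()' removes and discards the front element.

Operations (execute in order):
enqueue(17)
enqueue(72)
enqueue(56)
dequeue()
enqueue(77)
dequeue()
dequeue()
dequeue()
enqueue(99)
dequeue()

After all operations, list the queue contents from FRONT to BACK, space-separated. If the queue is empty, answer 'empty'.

enqueue(17): [17]
enqueue(72): [17, 72]
enqueue(56): [17, 72, 56]
dequeue(): [72, 56]
enqueue(77): [72, 56, 77]
dequeue(): [56, 77]
dequeue(): [77]
dequeue(): []
enqueue(99): [99]
dequeue(): []

Answer: empty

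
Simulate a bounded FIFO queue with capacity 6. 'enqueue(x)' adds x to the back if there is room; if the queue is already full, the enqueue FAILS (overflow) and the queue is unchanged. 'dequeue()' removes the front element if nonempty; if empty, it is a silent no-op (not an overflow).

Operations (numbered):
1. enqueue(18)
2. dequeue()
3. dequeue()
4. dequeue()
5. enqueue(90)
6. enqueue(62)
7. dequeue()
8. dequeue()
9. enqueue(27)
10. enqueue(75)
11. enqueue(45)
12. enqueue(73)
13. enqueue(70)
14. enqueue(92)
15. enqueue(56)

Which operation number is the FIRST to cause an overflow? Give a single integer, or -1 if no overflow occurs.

Answer: 15

Derivation:
1. enqueue(18): size=1
2. dequeue(): size=0
3. dequeue(): empty, no-op, size=0
4. dequeue(): empty, no-op, size=0
5. enqueue(90): size=1
6. enqueue(62): size=2
7. dequeue(): size=1
8. dequeue(): size=0
9. enqueue(27): size=1
10. enqueue(75): size=2
11. enqueue(45): size=3
12. enqueue(73): size=4
13. enqueue(70): size=5
14. enqueue(92): size=6
15. enqueue(56): size=6=cap → OVERFLOW (fail)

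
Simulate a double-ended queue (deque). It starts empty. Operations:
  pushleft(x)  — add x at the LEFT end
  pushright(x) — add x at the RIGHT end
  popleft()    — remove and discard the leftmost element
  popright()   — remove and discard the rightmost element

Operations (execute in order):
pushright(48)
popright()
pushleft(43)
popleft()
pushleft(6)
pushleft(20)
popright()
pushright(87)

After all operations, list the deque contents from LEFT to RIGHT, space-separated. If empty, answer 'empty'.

Answer: 20 87

Derivation:
pushright(48): [48]
popright(): []
pushleft(43): [43]
popleft(): []
pushleft(6): [6]
pushleft(20): [20, 6]
popright(): [20]
pushright(87): [20, 87]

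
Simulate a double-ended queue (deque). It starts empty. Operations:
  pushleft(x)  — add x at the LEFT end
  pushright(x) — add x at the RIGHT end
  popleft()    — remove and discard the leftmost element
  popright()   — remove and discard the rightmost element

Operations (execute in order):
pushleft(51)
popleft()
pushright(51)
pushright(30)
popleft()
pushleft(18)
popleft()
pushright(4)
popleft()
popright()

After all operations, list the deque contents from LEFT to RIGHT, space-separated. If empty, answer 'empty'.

pushleft(51): [51]
popleft(): []
pushright(51): [51]
pushright(30): [51, 30]
popleft(): [30]
pushleft(18): [18, 30]
popleft(): [30]
pushright(4): [30, 4]
popleft(): [4]
popright(): []

Answer: empty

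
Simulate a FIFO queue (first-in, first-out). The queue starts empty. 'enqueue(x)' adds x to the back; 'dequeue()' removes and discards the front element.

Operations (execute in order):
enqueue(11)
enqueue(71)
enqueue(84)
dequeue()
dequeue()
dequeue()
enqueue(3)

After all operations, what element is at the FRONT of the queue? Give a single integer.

enqueue(11): queue = [11]
enqueue(71): queue = [11, 71]
enqueue(84): queue = [11, 71, 84]
dequeue(): queue = [71, 84]
dequeue(): queue = [84]
dequeue(): queue = []
enqueue(3): queue = [3]

Answer: 3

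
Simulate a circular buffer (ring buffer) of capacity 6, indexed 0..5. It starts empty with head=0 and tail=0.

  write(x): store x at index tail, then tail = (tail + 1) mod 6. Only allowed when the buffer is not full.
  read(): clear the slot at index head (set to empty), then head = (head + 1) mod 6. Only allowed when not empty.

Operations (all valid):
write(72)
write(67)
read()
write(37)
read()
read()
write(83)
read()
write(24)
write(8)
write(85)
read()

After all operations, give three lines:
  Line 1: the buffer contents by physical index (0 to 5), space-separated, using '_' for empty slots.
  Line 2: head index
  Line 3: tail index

write(72): buf=[72 _ _ _ _ _], head=0, tail=1, size=1
write(67): buf=[72 67 _ _ _ _], head=0, tail=2, size=2
read(): buf=[_ 67 _ _ _ _], head=1, tail=2, size=1
write(37): buf=[_ 67 37 _ _ _], head=1, tail=3, size=2
read(): buf=[_ _ 37 _ _ _], head=2, tail=3, size=1
read(): buf=[_ _ _ _ _ _], head=3, tail=3, size=0
write(83): buf=[_ _ _ 83 _ _], head=3, tail=4, size=1
read(): buf=[_ _ _ _ _ _], head=4, tail=4, size=0
write(24): buf=[_ _ _ _ 24 _], head=4, tail=5, size=1
write(8): buf=[_ _ _ _ 24 8], head=4, tail=0, size=2
write(85): buf=[85 _ _ _ 24 8], head=4, tail=1, size=3
read(): buf=[85 _ _ _ _ 8], head=5, tail=1, size=2

Answer: 85 _ _ _ _ 8
5
1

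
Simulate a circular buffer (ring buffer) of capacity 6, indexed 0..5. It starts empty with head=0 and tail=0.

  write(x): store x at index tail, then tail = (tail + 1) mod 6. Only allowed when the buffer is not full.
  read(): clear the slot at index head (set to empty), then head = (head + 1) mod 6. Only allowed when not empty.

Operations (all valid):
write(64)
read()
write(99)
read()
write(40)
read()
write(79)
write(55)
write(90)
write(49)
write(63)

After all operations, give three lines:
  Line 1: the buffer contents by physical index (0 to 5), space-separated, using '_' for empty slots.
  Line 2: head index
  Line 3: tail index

write(64): buf=[64 _ _ _ _ _], head=0, tail=1, size=1
read(): buf=[_ _ _ _ _ _], head=1, tail=1, size=0
write(99): buf=[_ 99 _ _ _ _], head=1, tail=2, size=1
read(): buf=[_ _ _ _ _ _], head=2, tail=2, size=0
write(40): buf=[_ _ 40 _ _ _], head=2, tail=3, size=1
read(): buf=[_ _ _ _ _ _], head=3, tail=3, size=0
write(79): buf=[_ _ _ 79 _ _], head=3, tail=4, size=1
write(55): buf=[_ _ _ 79 55 _], head=3, tail=5, size=2
write(90): buf=[_ _ _ 79 55 90], head=3, tail=0, size=3
write(49): buf=[49 _ _ 79 55 90], head=3, tail=1, size=4
write(63): buf=[49 63 _ 79 55 90], head=3, tail=2, size=5

Answer: 49 63 _ 79 55 90
3
2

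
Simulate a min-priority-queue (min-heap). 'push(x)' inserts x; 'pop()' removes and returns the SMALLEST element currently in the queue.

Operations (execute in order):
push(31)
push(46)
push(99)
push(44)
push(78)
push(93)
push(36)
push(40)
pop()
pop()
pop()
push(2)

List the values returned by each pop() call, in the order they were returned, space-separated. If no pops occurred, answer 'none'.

push(31): heap contents = [31]
push(46): heap contents = [31, 46]
push(99): heap contents = [31, 46, 99]
push(44): heap contents = [31, 44, 46, 99]
push(78): heap contents = [31, 44, 46, 78, 99]
push(93): heap contents = [31, 44, 46, 78, 93, 99]
push(36): heap contents = [31, 36, 44, 46, 78, 93, 99]
push(40): heap contents = [31, 36, 40, 44, 46, 78, 93, 99]
pop() → 31: heap contents = [36, 40, 44, 46, 78, 93, 99]
pop() → 36: heap contents = [40, 44, 46, 78, 93, 99]
pop() → 40: heap contents = [44, 46, 78, 93, 99]
push(2): heap contents = [2, 44, 46, 78, 93, 99]

Answer: 31 36 40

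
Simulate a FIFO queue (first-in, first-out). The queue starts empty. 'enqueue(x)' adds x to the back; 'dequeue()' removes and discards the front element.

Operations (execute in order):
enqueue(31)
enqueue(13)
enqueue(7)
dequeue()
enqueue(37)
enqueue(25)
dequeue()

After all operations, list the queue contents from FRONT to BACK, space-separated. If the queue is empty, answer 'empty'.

enqueue(31): [31]
enqueue(13): [31, 13]
enqueue(7): [31, 13, 7]
dequeue(): [13, 7]
enqueue(37): [13, 7, 37]
enqueue(25): [13, 7, 37, 25]
dequeue(): [7, 37, 25]

Answer: 7 37 25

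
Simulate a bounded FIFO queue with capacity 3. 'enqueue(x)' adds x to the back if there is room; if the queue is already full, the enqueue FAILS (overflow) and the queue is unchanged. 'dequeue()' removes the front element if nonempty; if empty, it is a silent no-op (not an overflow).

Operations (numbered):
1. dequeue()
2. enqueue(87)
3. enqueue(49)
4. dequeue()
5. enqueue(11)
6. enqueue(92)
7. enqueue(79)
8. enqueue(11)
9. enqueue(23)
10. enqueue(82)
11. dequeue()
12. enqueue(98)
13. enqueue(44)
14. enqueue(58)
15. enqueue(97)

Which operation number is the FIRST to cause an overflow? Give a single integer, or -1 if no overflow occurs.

1. dequeue(): empty, no-op, size=0
2. enqueue(87): size=1
3. enqueue(49): size=2
4. dequeue(): size=1
5. enqueue(11): size=2
6. enqueue(92): size=3
7. enqueue(79): size=3=cap → OVERFLOW (fail)
8. enqueue(11): size=3=cap → OVERFLOW (fail)
9. enqueue(23): size=3=cap → OVERFLOW (fail)
10. enqueue(82): size=3=cap → OVERFLOW (fail)
11. dequeue(): size=2
12. enqueue(98): size=3
13. enqueue(44): size=3=cap → OVERFLOW (fail)
14. enqueue(58): size=3=cap → OVERFLOW (fail)
15. enqueue(97): size=3=cap → OVERFLOW (fail)

Answer: 7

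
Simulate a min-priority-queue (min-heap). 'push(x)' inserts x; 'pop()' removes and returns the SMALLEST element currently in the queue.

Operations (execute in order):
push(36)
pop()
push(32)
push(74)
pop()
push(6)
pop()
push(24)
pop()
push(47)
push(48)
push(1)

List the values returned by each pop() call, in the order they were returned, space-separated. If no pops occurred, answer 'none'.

push(36): heap contents = [36]
pop() → 36: heap contents = []
push(32): heap contents = [32]
push(74): heap contents = [32, 74]
pop() → 32: heap contents = [74]
push(6): heap contents = [6, 74]
pop() → 6: heap contents = [74]
push(24): heap contents = [24, 74]
pop() → 24: heap contents = [74]
push(47): heap contents = [47, 74]
push(48): heap contents = [47, 48, 74]
push(1): heap contents = [1, 47, 48, 74]

Answer: 36 32 6 24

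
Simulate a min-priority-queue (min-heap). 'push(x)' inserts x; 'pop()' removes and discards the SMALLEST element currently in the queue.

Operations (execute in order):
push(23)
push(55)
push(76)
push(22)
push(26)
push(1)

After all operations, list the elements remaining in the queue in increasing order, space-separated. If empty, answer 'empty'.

push(23): heap contents = [23]
push(55): heap contents = [23, 55]
push(76): heap contents = [23, 55, 76]
push(22): heap contents = [22, 23, 55, 76]
push(26): heap contents = [22, 23, 26, 55, 76]
push(1): heap contents = [1, 22, 23, 26, 55, 76]

Answer: 1 22 23 26 55 76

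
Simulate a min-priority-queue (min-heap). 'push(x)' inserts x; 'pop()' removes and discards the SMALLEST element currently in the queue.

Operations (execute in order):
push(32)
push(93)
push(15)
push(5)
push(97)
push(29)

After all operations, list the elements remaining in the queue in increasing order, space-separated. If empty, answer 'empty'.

Answer: 5 15 29 32 93 97

Derivation:
push(32): heap contents = [32]
push(93): heap contents = [32, 93]
push(15): heap contents = [15, 32, 93]
push(5): heap contents = [5, 15, 32, 93]
push(97): heap contents = [5, 15, 32, 93, 97]
push(29): heap contents = [5, 15, 29, 32, 93, 97]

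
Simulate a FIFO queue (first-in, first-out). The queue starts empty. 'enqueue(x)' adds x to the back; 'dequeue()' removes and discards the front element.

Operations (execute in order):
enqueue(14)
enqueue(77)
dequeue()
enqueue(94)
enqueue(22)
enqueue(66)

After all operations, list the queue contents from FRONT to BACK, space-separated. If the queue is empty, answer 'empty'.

Answer: 77 94 22 66

Derivation:
enqueue(14): [14]
enqueue(77): [14, 77]
dequeue(): [77]
enqueue(94): [77, 94]
enqueue(22): [77, 94, 22]
enqueue(66): [77, 94, 22, 66]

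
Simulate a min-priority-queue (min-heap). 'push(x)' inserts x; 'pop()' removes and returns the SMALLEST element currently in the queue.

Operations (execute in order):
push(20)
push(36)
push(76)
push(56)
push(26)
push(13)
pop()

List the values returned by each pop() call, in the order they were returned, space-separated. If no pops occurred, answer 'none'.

Answer: 13

Derivation:
push(20): heap contents = [20]
push(36): heap contents = [20, 36]
push(76): heap contents = [20, 36, 76]
push(56): heap contents = [20, 36, 56, 76]
push(26): heap contents = [20, 26, 36, 56, 76]
push(13): heap contents = [13, 20, 26, 36, 56, 76]
pop() → 13: heap contents = [20, 26, 36, 56, 76]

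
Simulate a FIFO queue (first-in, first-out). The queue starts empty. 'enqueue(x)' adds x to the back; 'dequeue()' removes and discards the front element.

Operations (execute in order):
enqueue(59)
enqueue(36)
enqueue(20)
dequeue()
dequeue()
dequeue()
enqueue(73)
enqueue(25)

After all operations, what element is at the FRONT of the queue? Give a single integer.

Answer: 73

Derivation:
enqueue(59): queue = [59]
enqueue(36): queue = [59, 36]
enqueue(20): queue = [59, 36, 20]
dequeue(): queue = [36, 20]
dequeue(): queue = [20]
dequeue(): queue = []
enqueue(73): queue = [73]
enqueue(25): queue = [73, 25]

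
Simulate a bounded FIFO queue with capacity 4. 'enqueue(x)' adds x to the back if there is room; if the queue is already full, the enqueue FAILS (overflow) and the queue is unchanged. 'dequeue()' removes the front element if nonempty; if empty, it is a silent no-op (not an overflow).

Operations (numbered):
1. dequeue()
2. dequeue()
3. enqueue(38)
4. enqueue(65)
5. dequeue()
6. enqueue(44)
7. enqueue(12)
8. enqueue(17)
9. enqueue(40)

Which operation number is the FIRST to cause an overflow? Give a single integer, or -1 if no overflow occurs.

1. dequeue(): empty, no-op, size=0
2. dequeue(): empty, no-op, size=0
3. enqueue(38): size=1
4. enqueue(65): size=2
5. dequeue(): size=1
6. enqueue(44): size=2
7. enqueue(12): size=3
8. enqueue(17): size=4
9. enqueue(40): size=4=cap → OVERFLOW (fail)

Answer: 9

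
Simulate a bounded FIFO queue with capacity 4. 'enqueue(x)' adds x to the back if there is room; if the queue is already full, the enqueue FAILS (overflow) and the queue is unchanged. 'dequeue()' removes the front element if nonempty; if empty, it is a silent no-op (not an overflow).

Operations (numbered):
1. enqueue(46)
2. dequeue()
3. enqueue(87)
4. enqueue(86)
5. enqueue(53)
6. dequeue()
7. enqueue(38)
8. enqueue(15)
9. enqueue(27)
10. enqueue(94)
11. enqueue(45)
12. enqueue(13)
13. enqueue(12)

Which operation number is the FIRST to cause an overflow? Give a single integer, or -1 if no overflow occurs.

1. enqueue(46): size=1
2. dequeue(): size=0
3. enqueue(87): size=1
4. enqueue(86): size=2
5. enqueue(53): size=3
6. dequeue(): size=2
7. enqueue(38): size=3
8. enqueue(15): size=4
9. enqueue(27): size=4=cap → OVERFLOW (fail)
10. enqueue(94): size=4=cap → OVERFLOW (fail)
11. enqueue(45): size=4=cap → OVERFLOW (fail)
12. enqueue(13): size=4=cap → OVERFLOW (fail)
13. enqueue(12): size=4=cap → OVERFLOW (fail)

Answer: 9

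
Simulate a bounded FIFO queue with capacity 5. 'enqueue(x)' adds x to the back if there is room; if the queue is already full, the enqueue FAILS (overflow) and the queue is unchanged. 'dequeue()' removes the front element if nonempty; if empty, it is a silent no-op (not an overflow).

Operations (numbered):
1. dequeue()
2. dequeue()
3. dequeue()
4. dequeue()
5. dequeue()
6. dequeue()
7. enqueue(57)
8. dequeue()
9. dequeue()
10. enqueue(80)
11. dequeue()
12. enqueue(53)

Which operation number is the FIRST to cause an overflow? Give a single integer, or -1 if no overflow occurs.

1. dequeue(): empty, no-op, size=0
2. dequeue(): empty, no-op, size=0
3. dequeue(): empty, no-op, size=0
4. dequeue(): empty, no-op, size=0
5. dequeue(): empty, no-op, size=0
6. dequeue(): empty, no-op, size=0
7. enqueue(57): size=1
8. dequeue(): size=0
9. dequeue(): empty, no-op, size=0
10. enqueue(80): size=1
11. dequeue(): size=0
12. enqueue(53): size=1

Answer: -1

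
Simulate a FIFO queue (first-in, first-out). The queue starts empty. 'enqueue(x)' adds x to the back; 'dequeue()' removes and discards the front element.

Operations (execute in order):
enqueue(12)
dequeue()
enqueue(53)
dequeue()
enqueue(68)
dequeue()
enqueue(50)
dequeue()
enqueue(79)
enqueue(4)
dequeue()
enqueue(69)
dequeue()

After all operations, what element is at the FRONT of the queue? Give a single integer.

Answer: 69

Derivation:
enqueue(12): queue = [12]
dequeue(): queue = []
enqueue(53): queue = [53]
dequeue(): queue = []
enqueue(68): queue = [68]
dequeue(): queue = []
enqueue(50): queue = [50]
dequeue(): queue = []
enqueue(79): queue = [79]
enqueue(4): queue = [79, 4]
dequeue(): queue = [4]
enqueue(69): queue = [4, 69]
dequeue(): queue = [69]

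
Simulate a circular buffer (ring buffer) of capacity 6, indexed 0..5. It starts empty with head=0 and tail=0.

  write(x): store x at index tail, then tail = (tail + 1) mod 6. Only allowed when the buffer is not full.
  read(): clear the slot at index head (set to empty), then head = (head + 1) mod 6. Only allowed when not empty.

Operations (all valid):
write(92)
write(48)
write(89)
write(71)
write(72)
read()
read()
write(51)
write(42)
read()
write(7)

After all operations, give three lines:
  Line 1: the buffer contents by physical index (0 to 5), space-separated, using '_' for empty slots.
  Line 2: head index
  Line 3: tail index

write(92): buf=[92 _ _ _ _ _], head=0, tail=1, size=1
write(48): buf=[92 48 _ _ _ _], head=0, tail=2, size=2
write(89): buf=[92 48 89 _ _ _], head=0, tail=3, size=3
write(71): buf=[92 48 89 71 _ _], head=0, tail=4, size=4
write(72): buf=[92 48 89 71 72 _], head=0, tail=5, size=5
read(): buf=[_ 48 89 71 72 _], head=1, tail=5, size=4
read(): buf=[_ _ 89 71 72 _], head=2, tail=5, size=3
write(51): buf=[_ _ 89 71 72 51], head=2, tail=0, size=4
write(42): buf=[42 _ 89 71 72 51], head=2, tail=1, size=5
read(): buf=[42 _ _ 71 72 51], head=3, tail=1, size=4
write(7): buf=[42 7 _ 71 72 51], head=3, tail=2, size=5

Answer: 42 7 _ 71 72 51
3
2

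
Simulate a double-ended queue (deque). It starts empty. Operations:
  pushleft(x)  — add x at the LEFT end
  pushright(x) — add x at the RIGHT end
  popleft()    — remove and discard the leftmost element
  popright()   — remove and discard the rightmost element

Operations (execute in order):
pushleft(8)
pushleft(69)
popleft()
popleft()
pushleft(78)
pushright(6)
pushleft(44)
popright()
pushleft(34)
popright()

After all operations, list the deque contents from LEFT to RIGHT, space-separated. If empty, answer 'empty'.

Answer: 34 44

Derivation:
pushleft(8): [8]
pushleft(69): [69, 8]
popleft(): [8]
popleft(): []
pushleft(78): [78]
pushright(6): [78, 6]
pushleft(44): [44, 78, 6]
popright(): [44, 78]
pushleft(34): [34, 44, 78]
popright(): [34, 44]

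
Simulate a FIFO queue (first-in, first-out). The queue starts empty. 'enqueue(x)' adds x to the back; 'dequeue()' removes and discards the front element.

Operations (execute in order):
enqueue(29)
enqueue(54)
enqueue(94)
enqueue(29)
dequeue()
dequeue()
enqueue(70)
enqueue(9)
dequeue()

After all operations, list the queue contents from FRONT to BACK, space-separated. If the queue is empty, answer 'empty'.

Answer: 29 70 9

Derivation:
enqueue(29): [29]
enqueue(54): [29, 54]
enqueue(94): [29, 54, 94]
enqueue(29): [29, 54, 94, 29]
dequeue(): [54, 94, 29]
dequeue(): [94, 29]
enqueue(70): [94, 29, 70]
enqueue(9): [94, 29, 70, 9]
dequeue(): [29, 70, 9]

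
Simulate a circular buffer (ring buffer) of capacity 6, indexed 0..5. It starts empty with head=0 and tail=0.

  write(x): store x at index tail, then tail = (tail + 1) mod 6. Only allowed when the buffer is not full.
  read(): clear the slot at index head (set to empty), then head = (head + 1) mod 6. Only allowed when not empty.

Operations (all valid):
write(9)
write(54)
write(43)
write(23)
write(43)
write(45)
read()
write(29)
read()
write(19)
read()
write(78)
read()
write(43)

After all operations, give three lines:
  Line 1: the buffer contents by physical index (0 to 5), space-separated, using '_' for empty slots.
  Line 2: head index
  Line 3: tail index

write(9): buf=[9 _ _ _ _ _], head=0, tail=1, size=1
write(54): buf=[9 54 _ _ _ _], head=0, tail=2, size=2
write(43): buf=[9 54 43 _ _ _], head=0, tail=3, size=3
write(23): buf=[9 54 43 23 _ _], head=0, tail=4, size=4
write(43): buf=[9 54 43 23 43 _], head=0, tail=5, size=5
write(45): buf=[9 54 43 23 43 45], head=0, tail=0, size=6
read(): buf=[_ 54 43 23 43 45], head=1, tail=0, size=5
write(29): buf=[29 54 43 23 43 45], head=1, tail=1, size=6
read(): buf=[29 _ 43 23 43 45], head=2, tail=1, size=5
write(19): buf=[29 19 43 23 43 45], head=2, tail=2, size=6
read(): buf=[29 19 _ 23 43 45], head=3, tail=2, size=5
write(78): buf=[29 19 78 23 43 45], head=3, tail=3, size=6
read(): buf=[29 19 78 _ 43 45], head=4, tail=3, size=5
write(43): buf=[29 19 78 43 43 45], head=4, tail=4, size=6

Answer: 29 19 78 43 43 45
4
4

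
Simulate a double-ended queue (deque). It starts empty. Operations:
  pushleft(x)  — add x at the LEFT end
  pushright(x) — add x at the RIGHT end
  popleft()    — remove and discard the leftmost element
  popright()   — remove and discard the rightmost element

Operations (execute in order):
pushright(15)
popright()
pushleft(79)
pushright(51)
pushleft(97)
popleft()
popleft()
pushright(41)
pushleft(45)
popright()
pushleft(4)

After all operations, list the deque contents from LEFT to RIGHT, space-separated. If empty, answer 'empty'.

pushright(15): [15]
popright(): []
pushleft(79): [79]
pushright(51): [79, 51]
pushleft(97): [97, 79, 51]
popleft(): [79, 51]
popleft(): [51]
pushright(41): [51, 41]
pushleft(45): [45, 51, 41]
popright(): [45, 51]
pushleft(4): [4, 45, 51]

Answer: 4 45 51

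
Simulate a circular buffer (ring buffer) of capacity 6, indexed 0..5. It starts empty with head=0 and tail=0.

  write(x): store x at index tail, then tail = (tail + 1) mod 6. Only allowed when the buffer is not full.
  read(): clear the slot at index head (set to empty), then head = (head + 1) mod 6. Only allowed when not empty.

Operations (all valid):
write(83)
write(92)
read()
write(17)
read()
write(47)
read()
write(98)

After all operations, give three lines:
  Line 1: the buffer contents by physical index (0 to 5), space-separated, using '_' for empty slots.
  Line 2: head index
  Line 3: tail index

write(83): buf=[83 _ _ _ _ _], head=0, tail=1, size=1
write(92): buf=[83 92 _ _ _ _], head=0, tail=2, size=2
read(): buf=[_ 92 _ _ _ _], head=1, tail=2, size=1
write(17): buf=[_ 92 17 _ _ _], head=1, tail=3, size=2
read(): buf=[_ _ 17 _ _ _], head=2, tail=3, size=1
write(47): buf=[_ _ 17 47 _ _], head=2, tail=4, size=2
read(): buf=[_ _ _ 47 _ _], head=3, tail=4, size=1
write(98): buf=[_ _ _ 47 98 _], head=3, tail=5, size=2

Answer: _ _ _ 47 98 _
3
5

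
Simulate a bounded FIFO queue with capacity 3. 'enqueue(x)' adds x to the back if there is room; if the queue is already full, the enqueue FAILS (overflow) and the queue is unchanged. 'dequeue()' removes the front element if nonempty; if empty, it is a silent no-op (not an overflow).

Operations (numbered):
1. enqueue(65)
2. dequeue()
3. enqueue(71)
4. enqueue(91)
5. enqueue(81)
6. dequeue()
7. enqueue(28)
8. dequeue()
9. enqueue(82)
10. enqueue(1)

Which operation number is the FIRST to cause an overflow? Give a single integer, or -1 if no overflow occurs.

1. enqueue(65): size=1
2. dequeue(): size=0
3. enqueue(71): size=1
4. enqueue(91): size=2
5. enqueue(81): size=3
6. dequeue(): size=2
7. enqueue(28): size=3
8. dequeue(): size=2
9. enqueue(82): size=3
10. enqueue(1): size=3=cap → OVERFLOW (fail)

Answer: 10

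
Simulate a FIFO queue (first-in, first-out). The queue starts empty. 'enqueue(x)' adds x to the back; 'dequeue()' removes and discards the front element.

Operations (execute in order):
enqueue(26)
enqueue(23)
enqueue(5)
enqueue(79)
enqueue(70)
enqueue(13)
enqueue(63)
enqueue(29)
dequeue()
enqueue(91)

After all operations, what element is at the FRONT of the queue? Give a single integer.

Answer: 23

Derivation:
enqueue(26): queue = [26]
enqueue(23): queue = [26, 23]
enqueue(5): queue = [26, 23, 5]
enqueue(79): queue = [26, 23, 5, 79]
enqueue(70): queue = [26, 23, 5, 79, 70]
enqueue(13): queue = [26, 23, 5, 79, 70, 13]
enqueue(63): queue = [26, 23, 5, 79, 70, 13, 63]
enqueue(29): queue = [26, 23, 5, 79, 70, 13, 63, 29]
dequeue(): queue = [23, 5, 79, 70, 13, 63, 29]
enqueue(91): queue = [23, 5, 79, 70, 13, 63, 29, 91]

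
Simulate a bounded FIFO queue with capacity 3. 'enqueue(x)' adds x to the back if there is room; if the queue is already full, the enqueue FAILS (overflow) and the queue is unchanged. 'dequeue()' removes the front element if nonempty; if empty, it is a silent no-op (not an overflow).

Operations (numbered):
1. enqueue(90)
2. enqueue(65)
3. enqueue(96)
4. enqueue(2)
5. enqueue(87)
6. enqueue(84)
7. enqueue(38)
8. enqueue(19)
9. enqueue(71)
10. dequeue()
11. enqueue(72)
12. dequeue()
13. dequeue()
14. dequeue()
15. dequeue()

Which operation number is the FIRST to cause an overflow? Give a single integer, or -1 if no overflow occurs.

Answer: 4

Derivation:
1. enqueue(90): size=1
2. enqueue(65): size=2
3. enqueue(96): size=3
4. enqueue(2): size=3=cap → OVERFLOW (fail)
5. enqueue(87): size=3=cap → OVERFLOW (fail)
6. enqueue(84): size=3=cap → OVERFLOW (fail)
7. enqueue(38): size=3=cap → OVERFLOW (fail)
8. enqueue(19): size=3=cap → OVERFLOW (fail)
9. enqueue(71): size=3=cap → OVERFLOW (fail)
10. dequeue(): size=2
11. enqueue(72): size=3
12. dequeue(): size=2
13. dequeue(): size=1
14. dequeue(): size=0
15. dequeue(): empty, no-op, size=0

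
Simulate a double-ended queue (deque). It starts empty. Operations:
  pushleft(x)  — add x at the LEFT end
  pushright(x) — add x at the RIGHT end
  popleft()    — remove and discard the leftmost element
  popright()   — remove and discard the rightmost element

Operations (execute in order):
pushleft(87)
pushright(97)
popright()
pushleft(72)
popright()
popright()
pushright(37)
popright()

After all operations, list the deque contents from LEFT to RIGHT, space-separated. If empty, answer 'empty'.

Answer: empty

Derivation:
pushleft(87): [87]
pushright(97): [87, 97]
popright(): [87]
pushleft(72): [72, 87]
popright(): [72]
popright(): []
pushright(37): [37]
popright(): []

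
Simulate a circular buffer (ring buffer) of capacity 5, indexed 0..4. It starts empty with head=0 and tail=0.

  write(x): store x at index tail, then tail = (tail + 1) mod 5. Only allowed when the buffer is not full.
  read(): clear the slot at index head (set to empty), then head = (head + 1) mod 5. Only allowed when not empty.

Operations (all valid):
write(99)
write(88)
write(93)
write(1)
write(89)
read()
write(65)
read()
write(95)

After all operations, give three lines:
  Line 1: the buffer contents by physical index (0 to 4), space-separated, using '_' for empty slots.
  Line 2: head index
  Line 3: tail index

Answer: 65 95 93 1 89
2
2

Derivation:
write(99): buf=[99 _ _ _ _], head=0, tail=1, size=1
write(88): buf=[99 88 _ _ _], head=0, tail=2, size=2
write(93): buf=[99 88 93 _ _], head=0, tail=3, size=3
write(1): buf=[99 88 93 1 _], head=0, tail=4, size=4
write(89): buf=[99 88 93 1 89], head=0, tail=0, size=5
read(): buf=[_ 88 93 1 89], head=1, tail=0, size=4
write(65): buf=[65 88 93 1 89], head=1, tail=1, size=5
read(): buf=[65 _ 93 1 89], head=2, tail=1, size=4
write(95): buf=[65 95 93 1 89], head=2, tail=2, size=5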